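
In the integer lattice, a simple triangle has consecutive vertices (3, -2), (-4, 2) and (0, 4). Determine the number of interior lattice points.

Using the shoelace formula, 2A = |(3·2 − (-4)·(-2)) + ((-4)·4 − 0·2) + (0·(-2) − 3·4)| = 30, so the area is 15.
Summing gcd(|Δx|,|Δy|) over the edges gives the boundary count: gcd(7,4) + gcd(4,2) + gcd(3,6) = 1+2+3 = 6.
Pick's theorem gives I = A − B/2 + 1 = 15 − 6/2 + 1 = 13.

13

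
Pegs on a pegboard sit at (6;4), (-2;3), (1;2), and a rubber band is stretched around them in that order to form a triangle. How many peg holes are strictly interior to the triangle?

5

Using the shoelace formula, 2A = |(6·3 − (-2)·4) + ((-2)·2 − 1·3) + (1·4 − 6·2)| = 11, so the area is 5.5.
Along each edge there are gcd(|Δx|,|Δy|)+1 lattice points, so counting each shared vertex once the boundary has gcd(8,1) + gcd(3,1) + gcd(5,2) = 1+1+1 = 3.
Pick's theorem gives I = A − B/2 + 1 = 5.5 − 3/2 + 1 = 5.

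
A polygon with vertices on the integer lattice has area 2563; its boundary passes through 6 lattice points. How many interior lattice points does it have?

Pick's theorem A = I + B/2 − 1 rearranges to I = A − B/2 + 1 = 2563 − 6/2 + 1 = 2561.

2561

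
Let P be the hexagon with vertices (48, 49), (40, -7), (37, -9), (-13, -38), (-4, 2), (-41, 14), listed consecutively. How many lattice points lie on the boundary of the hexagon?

13

Summing gcd(|Δx|,|Δy|) over the edges gives the boundary count: gcd(8,56) + gcd(3,2) + gcd(50,29) + gcd(9,40) + gcd(37,12) + gcd(89,35) = 8+1+1+1+1+1 = 13.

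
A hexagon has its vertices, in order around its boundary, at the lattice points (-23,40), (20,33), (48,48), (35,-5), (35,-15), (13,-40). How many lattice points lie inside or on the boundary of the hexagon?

3039

By the shoelace formula, twice the signed area is |[(-23)·33 − 20·40] + [20·48 − 48·33] + [48·(-5) − 35·48] + [35·(-15) − 35·(-5)] + [35·(-40) − 13·(-15)] + [13·40 − (-23)·(-40)]| = 6058, so the area is 3029.
The number of boundary lattice points is Σ gcd(|Δx|,|Δy|) = gcd(43,7) + gcd(28,15) + gcd(13,53) + gcd(0,10) + gcd(22,25) + gcd(36,80) = 1+1+1+10+1+4 = 18.
Pick's theorem gives I = A − B/2 + 1 = 3029 − 18/2 + 1 = 3021, so the closed region contains I + B = 3021 + 18 = 3039 lattice points.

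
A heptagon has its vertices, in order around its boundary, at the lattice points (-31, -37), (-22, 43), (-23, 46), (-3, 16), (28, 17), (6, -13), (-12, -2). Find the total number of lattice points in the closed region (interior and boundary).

By the shoelace formula, twice the signed area is |((-31)·43 − (-22)·(-37)) + ((-22)·46 − (-23)·43) + ((-23)·16 − (-3)·46) + ((-3)·17 − 28·16) + (28·(-13) − 6·17) + (6·(-2) − (-12)·(-13)) + ((-12)·(-37) − (-31)·(-2))| = 3151, so the area is 3151/2.
Summing gcd(|Δx|,|Δy|) over the edges gives the boundary count: gcd(9,80) + gcd(1,3) + gcd(20,30) + gcd(31,1) + gcd(22,30) + gcd(18,11) + gcd(19,35) = 1+1+10+1+2+1+1 = 17.
Pick's theorem gives I = A − B/2 + 1 = 3151/2 − 17/2 + 1 = 1568, so the closed region contains I + B = 1568 + 17 = 1585 lattice points.

1585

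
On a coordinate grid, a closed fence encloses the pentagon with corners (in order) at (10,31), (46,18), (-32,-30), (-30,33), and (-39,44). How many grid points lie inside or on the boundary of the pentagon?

The shoelace formula gives twice the area as |(10·18 − 46·31) + (46·(-30) − (-32)·18) + ((-32)·33 − (-30)·(-30)) + ((-30)·44 − (-39)·33) + ((-39)·31 − 10·44)| = 5688, so the area is 2844.
Summing gcd(|Δx|,|Δy|) over the edges gives the boundary count: gcd(36,13) + gcd(78,48) + gcd(2,63) + gcd(9,11) + gcd(49,13) = 1+6+1+1+1 = 10.
Pick's theorem gives I = A − B/2 + 1 = 2844 − 10/2 + 1 = 2840, so the closed region contains I + B = 2840 + 10 = 2850 lattice points.

2850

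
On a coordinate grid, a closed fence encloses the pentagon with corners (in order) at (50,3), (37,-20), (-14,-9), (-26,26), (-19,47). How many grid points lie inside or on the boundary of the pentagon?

By the shoelace formula, twice the signed area is |[50·(-20) − 37·3] + [37·(-9) − (-14)·(-20)] + [(-14)·26 − (-26)·(-9)] + [(-26)·47 − (-19)·26] + [(-19)·3 − 50·47]| = 5457, so the area is 5457/2.
The number of boundary lattice points is Σ gcd(|Δx|,|Δy|) = gcd(13,23) + gcd(51,11) + gcd(12,35) + gcd(7,21) + gcd(69,44) = 1+1+1+7+1 = 11.
Pick's theorem gives I = A − B/2 + 1 = 5457/2 − 11/2 + 1 = 2724, so the closed region contains I + B = 2724 + 11 = 2735 lattice points.

2735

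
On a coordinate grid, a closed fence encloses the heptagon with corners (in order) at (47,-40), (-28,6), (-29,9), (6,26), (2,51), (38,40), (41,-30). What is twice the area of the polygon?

The shoelace formula gives twice the area as |(47·6 − (-28)·(-40)) + ((-28)·9 − (-29)·6) + ((-29)·26 − 6·9) + (6·51 − 2·26) + (2·40 − 38·51) + (38·(-30) − 41·40) + (41·(-40) − 47·(-30))| = 6338, so the area is 3169.

6338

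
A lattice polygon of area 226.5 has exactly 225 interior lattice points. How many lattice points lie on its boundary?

Pick's theorem gives A = I + B/2 − 1, so B = 2(A − I + 1) = 2(226.5 − 225 + 1) = 5.

5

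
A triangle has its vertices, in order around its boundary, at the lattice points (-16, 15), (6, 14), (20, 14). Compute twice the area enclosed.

By the shoelace formula, twice the signed area is |((-16)·14 − 6·15) + (6·14 − 20·14) + (20·15 − (-16)·14)| = 14, so the area is 7.

14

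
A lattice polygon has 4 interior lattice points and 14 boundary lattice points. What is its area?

10

By Pick's theorem, A = I + B/2 − 1 = 4 + 14/2 − 1 = 10.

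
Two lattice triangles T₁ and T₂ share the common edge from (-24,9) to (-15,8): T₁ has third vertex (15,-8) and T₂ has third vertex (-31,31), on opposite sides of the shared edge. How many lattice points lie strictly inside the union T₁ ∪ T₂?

151

The union is the simple quadrilateral with vertices (-24,9), (15,-8), (-15,8), (-31,31) in order.
The shoelace formula gives twice the area as |((-24)·(-8) − 15·9) + (15·8 − (-15)·(-8)) + ((-15)·31 − (-31)·8) + ((-31)·9 − (-24)·31)| = 305, so the area is 305/2.
The number of boundary lattice points is Σ gcd(|Δx|,|Δy|) = gcd(39,17) + gcd(30,16) + gcd(16,23) + gcd(7,22) = 1+2+1+1 = 5.
By Pick's theorem I = A − B/2 + 1 = 305/2 − 5/2 + 1 = 151.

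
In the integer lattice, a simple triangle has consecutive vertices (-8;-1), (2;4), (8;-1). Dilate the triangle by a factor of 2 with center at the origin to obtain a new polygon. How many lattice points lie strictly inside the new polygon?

By the shoelace formula, twice the signed area is |[(-8)·4 − 2·(-1)] + [2·(-1) − 8·4] + [8·(-1) − (-8)·(-1)]| = 80, so the area is 40.
Along each edge there are gcd(|Δx|,|Δy|)+1 lattice points, so counting each shared vertex once the boundary has gcd(10,5) + gcd(6,5) + gcd(16,0) = 5+1+16 = 22.
Scaling by 2 multiplies the area by 2² = 4 (so the new area is 160) and multiplies the boundary lattice-point count by 2, giving 44.
By Pick's theorem, the interior count of the dilated polygon is 160 − 44/2 + 1 = 139.

139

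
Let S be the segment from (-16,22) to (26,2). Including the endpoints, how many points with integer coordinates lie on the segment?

3

The number of lattice points on a segment between lattice points is gcd(|Δx|,|Δy|) + 1 = gcd(42,20) + 1 = 2 + 1 = 3.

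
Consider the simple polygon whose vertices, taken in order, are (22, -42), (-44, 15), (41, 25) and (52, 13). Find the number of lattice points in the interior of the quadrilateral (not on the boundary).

3229

The shoelace formula gives twice the area as |[22·15 − (-44)·(-42)] + [(-44)·25 − 41·15] + [41·13 − 52·25] + [52·(-42) − 22·13]| = 6470, so the area is 3235.
Along each edge there are gcd(|Δx|,|Δy|)+1 lattice points, so counting each shared vertex once the boundary has gcd(66,57) + gcd(85,10) + gcd(11,12) + gcd(30,55) = 3+5+1+5 = 14.
Pick's theorem gives I = A − B/2 + 1 = 3235 − 14/2 + 1 = 3229.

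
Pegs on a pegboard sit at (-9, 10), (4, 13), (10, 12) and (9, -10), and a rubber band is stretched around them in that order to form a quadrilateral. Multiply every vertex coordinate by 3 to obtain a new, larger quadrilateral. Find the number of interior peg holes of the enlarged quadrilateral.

The shoelace formula gives twice the area as |((-9)·13 − 4·10) + (4·12 − 10·13) + (10·(-10) − 9·12) + (9·10 − (-9)·(-10))| = 447, so the area is 447/2.
The number of boundary lattice points is Σ gcd(|Δx|,|Δy|) = gcd(13,3) + gcd(6,1) + gcd(1,22) + gcd(18,20) = 1+1+1+2 = 5.
Scaling by 3 multiplies the area by 3² = 9 (so the new area is 4023/2) and multiplies the boundary lattice-point count by 3, giving 15.
By Pick's theorem, the interior count of the dilated polygon is 4023/2 − 15/2 + 1 = 2005.

2005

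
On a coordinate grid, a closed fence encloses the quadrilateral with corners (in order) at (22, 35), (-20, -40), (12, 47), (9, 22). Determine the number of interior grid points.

Using the shoelace formula, 2A = |(22·(-40) − (-20)·35) + ((-20)·47 − 12·(-40)) + (12·22 − 9·47) + (9·35 − 22·22)| = 968, so the area is 484.
Summing gcd(|Δx|,|Δy|) over the edges gives the boundary count: gcd(42,75) + gcd(32,87) + gcd(3,25) + gcd(13,13) = 3+1+1+13 = 18.
Pick's theorem gives I = A − B/2 + 1 = 484 − 18/2 + 1 = 476.

476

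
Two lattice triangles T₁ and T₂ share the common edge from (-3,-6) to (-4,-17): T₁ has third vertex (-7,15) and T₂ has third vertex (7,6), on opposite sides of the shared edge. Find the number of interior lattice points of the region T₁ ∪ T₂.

80

The union is the simple quadrilateral with vertices (-3,-6), (-7,15), (-4,-17), (7,6) in order.
The shoelace formula gives twice the area as |((-3)·15 − (-7)·(-6)) + ((-7)·(-17) − (-4)·15) + ((-4)·6 − 7·(-17)) + (7·(-6) − (-3)·6)| = 163, so the area is 163/2.
The number of boundary lattice points is Σ gcd(|Δx|,|Δy|) = gcd(4,21) + gcd(3,32) + gcd(11,23) + gcd(10,12) = 1+1+1+2 = 5.
By Pick's theorem I = A − B/2 + 1 = 163/2 − 5/2 + 1 = 80.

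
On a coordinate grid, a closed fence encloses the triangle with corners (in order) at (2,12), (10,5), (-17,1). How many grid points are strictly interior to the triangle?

110

Using the shoelace formula, 2A = |(2·5 − 10·12) + (10·1 − (-17)·5) + ((-17)·12 − 2·1)| = 221, so the area is 110.5.
The number of boundary lattice points is Σ gcd(|Δx|,|Δy|) = gcd(8,7) + gcd(27,4) + gcd(19,11) = 1+1+1 = 3.
By Pick's theorem A = I + B/2 − 1, so I = 110.5 − 3/2 + 1 = 110.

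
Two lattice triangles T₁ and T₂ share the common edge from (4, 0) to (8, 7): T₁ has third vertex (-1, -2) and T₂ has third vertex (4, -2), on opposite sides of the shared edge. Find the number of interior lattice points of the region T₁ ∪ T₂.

The union is the simple quadrilateral with vertices (4, 0), (-1, -2), (8, 7), (4, -2) in order.
By the shoelace formula, twice the signed area is |(4·(-2) − (-1)·0) + ((-1)·7 − 8·(-2)) + (8·(-2) − 4·7) + (4·0 − 4·(-2))| = 35, so the area is 17.5.
Along each edge there are gcd(|Δx|,|Δy|)+1 lattice points, so counting each shared vertex once the boundary has gcd(5,2) + gcd(9,9) + gcd(4,9) + gcd(0,2) = 1+9+1+2 = 13.
By Pick's theorem I = A − B/2 + 1 = 17.5 − 13/2 + 1 = 12.

12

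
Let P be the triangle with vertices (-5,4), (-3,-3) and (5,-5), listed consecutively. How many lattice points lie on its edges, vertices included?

Summing gcd(|Δx|,|Δy|) over the edges gives the boundary count: gcd(2,7) + gcd(8,2) + gcd(10,9) = 1+2+1 = 4.

4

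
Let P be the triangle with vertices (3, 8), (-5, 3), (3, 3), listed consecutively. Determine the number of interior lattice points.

The shoelace formula gives twice the area as |(3·3 − (-5)·8) + ((-5)·3 − 3·3) + (3·8 − 3·3)| = 40, so the area is 20.
Along each edge there are gcd(|Δx|,|Δy|)+1 lattice points, so counting each shared vertex once the boundary has gcd(8,5) + gcd(8,0) + gcd(0,5) = 1+8+5 = 14.
Pick's theorem gives I = A − B/2 + 1 = 20 − 14/2 + 1 = 14.

14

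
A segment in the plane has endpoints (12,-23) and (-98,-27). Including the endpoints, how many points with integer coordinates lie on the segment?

3

The number of lattice points on a segment between lattice points is gcd(|Δx|,|Δy|) + 1 = gcd(110,4) + 1 = 2 + 1 = 3.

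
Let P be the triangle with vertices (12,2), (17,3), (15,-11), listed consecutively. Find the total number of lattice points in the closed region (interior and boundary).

By the shoelace formula, twice the signed area is |(12·3 − 17·2) + (17·(-11) − 15·3) + (15·2 − 12·(-11))| = 68, so the area is 34.
The number of boundary lattice points is Σ gcd(|Δx|,|Δy|) = gcd(5,1) + gcd(2,14) + gcd(3,13) = 1+2+1 = 4.
Pick's theorem gives I = A − B/2 + 1 = 34 − 4/2 + 1 = 33, so the closed region contains I + B = 33 + 4 = 37 lattice points.

37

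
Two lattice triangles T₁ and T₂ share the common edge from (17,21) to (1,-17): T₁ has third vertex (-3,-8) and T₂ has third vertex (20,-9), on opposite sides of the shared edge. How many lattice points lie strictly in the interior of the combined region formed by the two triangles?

The union is the simple quadrilateral with vertices (17,21), (-3,-8), (1,-17), (20,-9) in order.
By the shoelace formula, twice the signed area is |(17·(-8) − (-3)·21) + ((-3)·(-17) − 1·(-8)) + (1·(-9) − 20·(-17)) + (20·21 − 17·(-9))| = 890, so the area is 445.
Along each edge there are gcd(|Δx|,|Δy|)+1 lattice points, so counting each shared vertex once the boundary has gcd(20,29) + gcd(4,9) + gcd(19,8) + gcd(3,30) = 1+1+1+3 = 6.
By Pick's theorem I = A − B/2 + 1 = 445 − 6/2 + 1 = 443.

443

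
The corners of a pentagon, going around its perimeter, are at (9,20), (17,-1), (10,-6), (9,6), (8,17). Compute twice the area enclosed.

Using the shoelace formula, 2A = |(9·(-1) − 17·20) + (17·(-6) − 10·(-1)) + (10·6 − 9·(-6)) + (9·17 − 8·6) + (8·20 − 9·17)| = 215, so the area is 107.5.

215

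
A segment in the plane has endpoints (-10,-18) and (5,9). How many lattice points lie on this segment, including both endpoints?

The number of lattice points on a segment between lattice points is gcd(|Δx|,|Δy|) + 1 = gcd(15,27) + 1 = 3 + 1 = 4.

4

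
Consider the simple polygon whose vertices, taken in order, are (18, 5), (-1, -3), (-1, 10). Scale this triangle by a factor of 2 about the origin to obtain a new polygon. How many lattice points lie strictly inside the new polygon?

By the shoelace formula, twice the signed area is |(18·(-3) − (-1)·5) + ((-1)·10 − (-1)·(-3)) + ((-1)·5 − 18·10)| = 247, so the area is 247/2.
Along each edge there are gcd(|Δx|,|Δy|)+1 lattice points, so counting each shared vertex once the boundary has gcd(19,8) + gcd(0,13) + gcd(19,5) = 1+13+1 = 15.
Scaling by 2 multiplies the area by 2² = 4 (so the new area is 494) and multiplies the boundary lattice-point count by 2, giving 30.
By Pick's theorem, the interior count of the dilated polygon is 494 − 30/2 + 1 = 480.

480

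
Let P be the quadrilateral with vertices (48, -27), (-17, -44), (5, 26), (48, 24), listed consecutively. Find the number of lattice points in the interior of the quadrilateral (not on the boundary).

3158

Using the shoelace formula, 2A = |[48·(-44) − (-17)·(-27)] + [(-17)·26 − 5·(-44)] + [5·24 − 48·26] + [48·(-27) − 48·24]| = 6369, so the area is 3184.5.
The number of boundary lattice points is Σ gcd(|Δx|,|Δy|) = gcd(65,17) + gcd(22,70) + gcd(43,2) + gcd(0,51) = 1+2+1+51 = 55.
Pick's theorem gives I = A − B/2 + 1 = 3184.5 − 55/2 + 1 = 3158.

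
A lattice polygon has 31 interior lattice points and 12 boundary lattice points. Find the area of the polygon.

By Pick's theorem, A = I + B/2 − 1 = 31 + 12/2 − 1 = 36.

36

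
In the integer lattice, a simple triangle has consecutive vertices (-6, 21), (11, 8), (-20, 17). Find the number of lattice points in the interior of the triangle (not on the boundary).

124

The shoelace formula gives twice the area as |[(-6)·8 − 11·21] + [11·17 − (-20)·8] + [(-20)·21 − (-6)·17]| = 250, so the area is 125.
The number of boundary lattice points is Σ gcd(|Δx|,|Δy|) = gcd(17,13) + gcd(31,9) + gcd(14,4) = 1+1+2 = 4.
By Pick's theorem A = I + B/2 − 1, so I = 125 − 4/2 + 1 = 124.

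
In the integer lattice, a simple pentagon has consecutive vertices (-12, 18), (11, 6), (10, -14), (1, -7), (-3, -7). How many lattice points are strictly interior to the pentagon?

The shoelace formula gives twice the area as |[(-12)·6 − 11·18] + [11·(-14) − 10·6] + [10·(-7) − 1·(-14)] + [1·(-7) − (-3)·(-7)] + [(-3)·18 − (-12)·(-7)]| = 706, so the area is 353.
Along each edge there are gcd(|Δx|,|Δy|)+1 lattice points, so counting each shared vertex once the boundary has gcd(23,12) + gcd(1,20) + gcd(9,7) + gcd(4,0) + gcd(9,25) = 1+1+1+4+1 = 8.
Pick's theorem gives I = A − B/2 + 1 = 353 − 8/2 + 1 = 350.

350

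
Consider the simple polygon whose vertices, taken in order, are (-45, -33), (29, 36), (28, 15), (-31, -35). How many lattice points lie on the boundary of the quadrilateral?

5

Summing gcd(|Δx|,|Δy|) over the edges gives the boundary count: gcd(74,69) + gcd(1,21) + gcd(59,50) + gcd(14,2) = 1+1+1+2 = 5.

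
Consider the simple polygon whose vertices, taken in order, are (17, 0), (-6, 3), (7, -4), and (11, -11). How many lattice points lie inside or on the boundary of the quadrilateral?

Using the shoelace formula, 2A = |(17·3 − (-6)·0) + ((-6)·(-4) − 7·3) + (7·(-11) − 11·(-4)) + (11·0 − 17·(-11))| = 208, so the area is 104.
Summing gcd(|Δx|,|Δy|) over the edges gives the boundary count: gcd(23,3) + gcd(13,7) + gcd(4,7) + gcd(6,11) = 1+1+1+1 = 4.
Pick's theorem gives I = A − B/2 + 1 = 104 − 4/2 + 1 = 103, so the closed region contains I + B = 103 + 4 = 107 lattice points.

107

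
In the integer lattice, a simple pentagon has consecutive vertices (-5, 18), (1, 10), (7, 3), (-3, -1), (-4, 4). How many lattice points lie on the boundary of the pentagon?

7

Summing gcd(|Δx|,|Δy|) over the edges gives the boundary count: gcd(6,8) + gcd(6,7) + gcd(10,4) + gcd(1,5) + gcd(1,14) = 2+1+2+1+1 = 7.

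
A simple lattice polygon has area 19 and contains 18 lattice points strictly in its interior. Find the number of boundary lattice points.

Pick's theorem gives A = I + B/2 − 1, so B = 2(A − I + 1) = 2(19 − 18 + 1) = 4.

4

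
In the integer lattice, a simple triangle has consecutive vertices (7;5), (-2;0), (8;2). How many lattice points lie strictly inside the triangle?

The shoelace formula gives twice the area as |(7·0 − (-2)·5) + ((-2)·2 − 8·0) + (8·5 − 7·2)| = 32, so the area is 16.
Along each edge there are gcd(|Δx|,|Δy|)+1 lattice points, so counting each shared vertex once the boundary has gcd(9,5) + gcd(10,2) + gcd(1,3) = 1+2+1 = 4.
By Pick's theorem A = I + B/2 − 1, so I = 16 − 4/2 + 1 = 15.

15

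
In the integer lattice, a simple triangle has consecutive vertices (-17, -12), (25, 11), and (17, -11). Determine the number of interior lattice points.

By the shoelace formula, twice the signed area is |((-17)·11 − 25·(-12)) + (25·(-11) − 17·11) + (17·(-12) − (-17)·(-11))| = 740, so the area is 370.
Summing gcd(|Δx|,|Δy|) over the edges gives the boundary count: gcd(42,23) + gcd(8,22) + gcd(34,1) = 1+2+1 = 4.
Pick's theorem gives I = A − B/2 + 1 = 370 − 4/2 + 1 = 369.

369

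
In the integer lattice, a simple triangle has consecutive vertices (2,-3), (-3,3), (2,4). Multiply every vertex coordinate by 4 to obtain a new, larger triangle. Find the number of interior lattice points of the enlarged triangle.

The shoelace formula gives twice the area as |[2·3 − (-3)·(-3)] + [(-3)·4 − 2·3] + [2·(-3) − 2·4]| = 35, so the area is 17.5.
Summing gcd(|Δx|,|Δy|) over the edges gives the boundary count: gcd(5,6) + gcd(5,1) + gcd(0,7) = 1+1+7 = 9.
Scaling by 4 multiplies the area by 4² = 16 (so the new area is 280) and multiplies the boundary lattice-point count by 4, giving 36.
By Pick's theorem, the interior count of the dilated polygon is 280 − 36/2 + 1 = 263.

263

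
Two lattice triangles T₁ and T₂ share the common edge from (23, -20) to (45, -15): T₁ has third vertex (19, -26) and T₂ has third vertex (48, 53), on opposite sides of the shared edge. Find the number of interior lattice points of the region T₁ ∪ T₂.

795

The union is the simple quadrilateral with vertices (23, -20), (19, -26), (45, -15), (48, 53) in order.
The shoelace formula gives twice the area as |(23·(-26) − 19·(-20)) + (19·(-15) − 45·(-26)) + (45·53 − 48·(-15)) + (48·(-20) − 23·53)| = 1593, so the area is 1593/2.
Along each edge there are gcd(|Δx|,|Δy|)+1 lattice points, so counting each shared vertex once the boundary has gcd(4,6) + gcd(26,11) + gcd(3,68) + gcd(25,73) = 2+1+1+1 = 5.
By Pick's theorem I = A − B/2 + 1 = 1593/2 − 5/2 + 1 = 795.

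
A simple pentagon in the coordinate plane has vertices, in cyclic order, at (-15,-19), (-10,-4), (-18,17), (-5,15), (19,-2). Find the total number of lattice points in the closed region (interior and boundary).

Using the shoelace formula, 2A = |[(-15)·(-4) − (-10)·(-19)] + [(-10)·17 − (-18)·(-4)] + [(-18)·15 − (-5)·17] + [(-5)·(-2) − 19·15] + [19·(-19) − (-15)·(-2)]| = 1223, so the area is 1223/2.
Summing gcd(|Δx|,|Δy|) over the edges gives the boundary count: gcd(5,15) + gcd(8,21) + gcd(13,2) + gcd(24,17) + gcd(34,17) = 5+1+1+1+17 = 25.
Pick's theorem gives I = A − B/2 + 1 = 1223/2 − 25/2 + 1 = 600, so the closed region contains I + B = 600 + 25 = 625 lattice points.

625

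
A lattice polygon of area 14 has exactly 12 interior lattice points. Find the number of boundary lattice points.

6

Pick's theorem gives A = I + B/2 − 1, so B = 2(A − I + 1) = 2(14 − 12 + 1) = 6.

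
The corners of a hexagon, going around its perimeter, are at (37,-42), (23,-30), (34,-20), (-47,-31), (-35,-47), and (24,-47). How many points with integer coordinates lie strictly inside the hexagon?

1492

The shoelace formula gives twice the area as |[37·(-30) − 23·(-42)] + [23·(-20) − 34·(-30)] + [34·(-31) − (-47)·(-20)] + [(-47)·(-47) − (-35)·(-31)] + [(-35)·(-47) − 24·(-47)] + [24·(-42) − 37·(-47)]| = 3050, so the area is 1525.
Along each edge there are gcd(|Δx|,|Δy|)+1 lattice points, so counting each shared vertex once the boundary has gcd(14,12) + gcd(11,10) + gcd(81,11) + gcd(12,16) + gcd(59,0) + gcd(13,5) = 2+1+1+4+59+1 = 68.
Pick's theorem gives I = A − B/2 + 1 = 1525 − 68/2 + 1 = 1492.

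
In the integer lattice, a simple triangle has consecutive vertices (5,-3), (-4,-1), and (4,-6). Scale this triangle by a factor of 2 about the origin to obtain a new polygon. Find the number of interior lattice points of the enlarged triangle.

56

Using the shoelace formula, 2A = |[5·(-1) − (-4)·(-3)] + [(-4)·(-6) − 4·(-1)] + [4·(-3) − 5·(-6)]| = 29, so the area is 29/2.
The number of boundary lattice points is Σ gcd(|Δx|,|Δy|) = gcd(9,2) + gcd(8,5) + gcd(1,3) = 1+1+1 = 3.
Scaling by 2 multiplies the area by 2² = 4 (so the new area is 58) and multiplies the boundary lattice-point count by 2, giving 6.
By Pick's theorem, the interior count of the dilated polygon is 58 − 6/2 + 1 = 56.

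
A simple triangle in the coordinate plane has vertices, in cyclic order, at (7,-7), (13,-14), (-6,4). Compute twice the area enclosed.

The shoelace formula gives twice the area as |(7·(-14) − 13·(-7)) + (13·4 − (-6)·(-14)) + ((-6)·(-7) − 7·4)| = 25, so the area is 25/2.

25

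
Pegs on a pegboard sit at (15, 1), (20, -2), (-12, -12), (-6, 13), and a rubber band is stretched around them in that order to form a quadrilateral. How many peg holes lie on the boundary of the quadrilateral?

7

Summing gcd(|Δx|,|Δy|) over the edges gives the boundary count: gcd(5,3) + gcd(32,10) + gcd(6,25) + gcd(21,12) = 1+2+1+3 = 7.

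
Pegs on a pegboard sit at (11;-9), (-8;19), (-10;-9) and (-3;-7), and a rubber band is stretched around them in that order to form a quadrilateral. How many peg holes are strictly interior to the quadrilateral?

271

By the shoelace formula, twice the signed area is |(11·19 − (-8)·(-9)) + ((-8)·(-9) − (-10)·19) + ((-10)·(-7) − (-3)·(-9)) + ((-3)·(-9) − 11·(-7))| = 546, so the area is 273.
The number of boundary lattice points is Σ gcd(|Δx|,|Δy|) = gcd(19,28) + gcd(2,28) + gcd(7,2) + gcd(14,2) = 1+2+1+2 = 6.
By Pick's theorem A = I + B/2 − 1, so I = 273 − 6/2 + 1 = 271.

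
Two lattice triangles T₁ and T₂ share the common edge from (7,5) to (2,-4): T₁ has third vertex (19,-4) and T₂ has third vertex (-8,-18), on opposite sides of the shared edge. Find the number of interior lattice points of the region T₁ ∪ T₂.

76

The union is the simple quadrilateral with vertices (7,5), (19,-4), (2,-4), (-8,-18) in order.
The shoelace formula gives twice the area as |(7·(-4) − 19·5) + (19·(-4) − 2·(-4)) + (2·(-18) − (-8)·(-4)) + ((-8)·5 − 7·(-18))| = 173, so the area is 86.5.
The number of boundary lattice points is Σ gcd(|Δx|,|Δy|) = gcd(12,9) + gcd(17,0) + gcd(10,14) + gcd(15,23) = 3+17+2+1 = 23.
By Pick's theorem I = A − B/2 + 1 = 86.5 − 23/2 + 1 = 76.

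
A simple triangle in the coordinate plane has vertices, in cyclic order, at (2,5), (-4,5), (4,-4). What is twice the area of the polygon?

By the shoelace formula, twice the signed area is |(2·5 − (-4)·5) + ((-4)·(-4) − 4·5) + (4·5 − 2·(-4))| = 54, so the area is 27.

54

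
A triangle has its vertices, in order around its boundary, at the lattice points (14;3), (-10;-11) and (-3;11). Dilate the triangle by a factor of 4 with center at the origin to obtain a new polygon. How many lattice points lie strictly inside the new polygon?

The shoelace formula gives twice the area as |(14·(-11) − (-10)·3) + ((-10)·11 − (-3)·(-11)) + ((-3)·3 − 14·11)| = 430, so the area is 215.
Summing gcd(|Δx|,|Δy|) over the edges gives the boundary count: gcd(24,14) + gcd(7,22) + gcd(17,8) = 2+1+1 = 4.
Scaling by 4 multiplies the area by 4² = 16 (so the new area is 3440) and multiplies the boundary lattice-point count by 4, giving 16.
By Pick's theorem, the interior count of the dilated polygon is 3440 − 16/2 + 1 = 3433.

3433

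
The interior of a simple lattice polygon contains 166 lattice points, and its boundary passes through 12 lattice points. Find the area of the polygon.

Pick's theorem states A = I + B/2 − 1, so A = 166 + 12/2 − 1 = 171.

171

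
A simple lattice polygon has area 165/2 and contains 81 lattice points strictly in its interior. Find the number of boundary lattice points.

Pick's theorem gives A = I + B/2 − 1, so B = 2(A − I + 1) = 2(165/2 − 81 + 1) = 5.

5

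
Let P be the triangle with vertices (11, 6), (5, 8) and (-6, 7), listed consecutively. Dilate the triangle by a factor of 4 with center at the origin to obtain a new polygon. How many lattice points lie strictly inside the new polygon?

217

Using the shoelace formula, 2A = |[11·8 − 5·6] + [5·7 − (-6)·8] + [(-6)·6 − 11·7]| = 28, so the area is 14.
Summing gcd(|Δx|,|Δy|) over the edges gives the boundary count: gcd(6,2) + gcd(11,1) + gcd(17,1) = 2+1+1 = 4.
Scaling by 4 multiplies the area by 4² = 16 (so the new area is 224) and multiplies the boundary lattice-point count by 4, giving 16.
By Pick's theorem, the interior count of the dilated polygon is 224 − 16/2 + 1 = 217.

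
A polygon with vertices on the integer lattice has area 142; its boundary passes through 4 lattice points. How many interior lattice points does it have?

Pick's theorem A = I + B/2 − 1 rearranges to I = A − B/2 + 1 = 142 − 4/2 + 1 = 141.

141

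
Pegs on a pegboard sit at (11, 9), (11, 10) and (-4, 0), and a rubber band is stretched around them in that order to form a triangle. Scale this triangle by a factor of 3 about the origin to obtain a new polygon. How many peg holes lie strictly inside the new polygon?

The shoelace formula gives twice the area as |(11·10 − 11·9) + (11·0 − (-4)·10) + ((-4)·9 − 11·0)| = 15, so the area is 15/2.
Summing gcd(|Δx|,|Δy|) over the edges gives the boundary count: gcd(0,1) + gcd(15,10) + gcd(15,9) = 1+5+3 = 9.
Scaling by 3 multiplies the area by 3² = 9 (so the new area is 135/2) and multiplies the boundary lattice-point count by 3, giving 27.
By Pick's theorem, the interior count of the dilated polygon is 135/2 − 27/2 + 1 = 55.

55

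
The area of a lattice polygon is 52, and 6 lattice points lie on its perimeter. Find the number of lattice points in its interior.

50

Pick's theorem A = I + B/2 − 1 rearranges to I = A − B/2 + 1 = 52 − 6/2 + 1 = 50.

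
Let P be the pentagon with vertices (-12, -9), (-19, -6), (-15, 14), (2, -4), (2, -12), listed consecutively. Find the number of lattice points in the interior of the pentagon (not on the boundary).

294

Using the shoelace formula, 2A = |[(-12)·(-6) − (-19)·(-9)] + [(-19)·14 − (-15)·(-6)] + [(-15)·(-4) − 2·14] + [2·(-12) − 2·(-4)] + [2·(-9) − (-12)·(-12)]| = 601, so the area is 300.5.
Summing gcd(|Δx|,|Δy|) over the edges gives the boundary count: gcd(7,3) + gcd(4,20) + gcd(17,18) + gcd(0,8) + gcd(14,3) = 1+4+1+8+1 = 15.
By Pick's theorem A = I + B/2 − 1, so I = 300.5 − 15/2 + 1 = 294.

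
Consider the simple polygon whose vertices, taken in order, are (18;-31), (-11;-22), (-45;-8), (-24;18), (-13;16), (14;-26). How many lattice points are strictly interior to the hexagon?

1318

The shoelace formula gives twice the area as |(18·(-22) − (-11)·(-31)) + ((-11)·(-8) − (-45)·(-22)) + ((-45)·18 − (-24)·(-8)) + ((-24)·16 − (-13)·18) + ((-13)·(-26) − 14·16) + (14·(-31) − 18·(-26))| = 2643, so the area is 2643/2.
The number of boundary lattice points is Σ gcd(|Δx|,|Δy|) = gcd(29,9) + gcd(34,14) + gcd(21,26) + gcd(11,2) + gcd(27,42) + gcd(4,5) = 1+2+1+1+3+1 = 9.
Pick's theorem gives I = A − B/2 + 1 = 2643/2 − 9/2 + 1 = 1318.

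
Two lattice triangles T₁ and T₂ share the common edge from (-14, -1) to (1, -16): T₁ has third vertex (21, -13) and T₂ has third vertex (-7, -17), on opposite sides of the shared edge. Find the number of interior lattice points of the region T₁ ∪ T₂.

239

The union is the simple quadrilateral with vertices (-14, -1), (21, -13), (1, -16), (-7, -17) in order.
The shoelace formula gives twice the area as |((-14)·(-13) − 21·(-1)) + (21·(-16) − 1·(-13)) + (1·(-17) − (-7)·(-16)) + ((-7)·(-1) − (-14)·(-17))| = 480, so the area is 240.
Summing gcd(|Δx|,|Δy|) over the edges gives the boundary count: gcd(35,12) + gcd(20,3) + gcd(8,1) + gcd(7,16) = 1+1+1+1 = 4.
By Pick's theorem I = A − B/2 + 1 = 240 − 4/2 + 1 = 239.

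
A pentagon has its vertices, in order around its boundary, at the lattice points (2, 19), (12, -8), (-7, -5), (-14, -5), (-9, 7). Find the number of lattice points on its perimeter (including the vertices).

The number of boundary lattice points is Σ gcd(|Δx|,|Δy|) = gcd(10,27) + gcd(19,3) + gcd(7,0) + gcd(5,12) + gcd(11,12) = 1+1+7+1+1 = 11.

11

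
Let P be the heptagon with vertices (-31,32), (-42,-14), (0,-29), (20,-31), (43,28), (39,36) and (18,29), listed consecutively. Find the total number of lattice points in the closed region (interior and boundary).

By the shoelace formula, twice the signed area is |[(-31)·(-14) − (-42)·32] + [(-42)·(-29) − 0·(-14)] + [0·(-31) − 20·(-29)] + [20·28 − 43·(-31)] + [43·36 − 39·28] + [39·29 − 18·36] + [18·32 − (-31)·29]| = 7883, so the area is 7883/2.
Along each edge there are gcd(|Δx|,|Δy|)+1 lattice points, so counting each shared vertex once the boundary has gcd(11,46) + gcd(42,15) + gcd(20,2) + gcd(23,59) + gcd(4,8) + gcd(21,7) + gcd(49,3) = 1+3+2+1+4+7+1 = 19.
Pick's theorem gives I = A − B/2 + 1 = 7883/2 − 19/2 + 1 = 3933, so the closed region contains I + B = 3933 + 19 = 3952 lattice points.

3952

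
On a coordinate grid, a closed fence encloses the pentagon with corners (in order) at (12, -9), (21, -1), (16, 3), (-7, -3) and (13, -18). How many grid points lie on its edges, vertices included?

9

Along each edge there are gcd(|Δx|,|Δy|)+1 lattice points, so counting each shared vertex once the boundary has gcd(9,8) + gcd(5,4) + gcd(23,6) + gcd(20,15) + gcd(1,9) = 1+1+1+5+1 = 9.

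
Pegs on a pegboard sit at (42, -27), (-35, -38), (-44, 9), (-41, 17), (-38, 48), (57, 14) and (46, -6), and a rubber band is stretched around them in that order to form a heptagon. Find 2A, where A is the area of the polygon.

By the shoelace formula, twice the signed area is |(42·(-38) − (-35)·(-27)) + ((-35)·9 − (-44)·(-38)) + ((-44)·17 − (-41)·9) + ((-41)·48 − (-38)·17) + ((-38)·14 − 57·48) + (57·(-6) − 46·14) + (46·(-27) − 42·(-6))| = 11473, so the area is 11473/2.

11473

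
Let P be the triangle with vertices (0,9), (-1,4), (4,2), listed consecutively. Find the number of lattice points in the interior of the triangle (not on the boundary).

The shoelace formula gives twice the area as |[0·4 − (-1)·9] + [(-1)·2 − 4·4] + [4·9 − 0·2]| = 27, so the area is 13.5.
Along each edge there are gcd(|Δx|,|Δy|)+1 lattice points, so counting each shared vertex once the boundary has gcd(1,5) + gcd(5,2) + gcd(4,7) = 1+1+1 = 3.
Pick's theorem gives I = A − B/2 + 1 = 13.5 − 3/2 + 1 = 13.

13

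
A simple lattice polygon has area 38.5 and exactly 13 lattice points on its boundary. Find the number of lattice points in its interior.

From Pick's theorem, I = A − B/2 + 1 = 38.5 − 13/2 + 1 = 33.

33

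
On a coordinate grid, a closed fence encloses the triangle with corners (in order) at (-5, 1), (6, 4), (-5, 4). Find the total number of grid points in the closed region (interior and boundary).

Using the shoelace formula, 2A = |[(-5)·4 − 6·1] + [6·4 − (-5)·4] + [(-5)·1 − (-5)·4]| = 33, so the area is 16.5.
Along each edge there are gcd(|Δx|,|Δy|)+1 lattice points, so counting each shared vertex once the boundary has gcd(11,3) + gcd(11,0) + gcd(0,3) = 1+11+3 = 15.
Pick's theorem gives I = A − B/2 + 1 = 16.5 − 15/2 + 1 = 10, so the closed region contains I + B = 10 + 15 = 25 lattice points.

25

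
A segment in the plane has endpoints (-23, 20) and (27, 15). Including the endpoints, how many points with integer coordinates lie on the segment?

The number of lattice points on a segment between lattice points is gcd(|Δx|,|Δy|) + 1 = gcd(50,5) + 1 = 5 + 1 = 6.

6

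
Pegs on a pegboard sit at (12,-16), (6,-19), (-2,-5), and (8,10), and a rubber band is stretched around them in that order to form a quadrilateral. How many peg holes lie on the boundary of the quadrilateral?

Summing gcd(|Δx|,|Δy|) over the edges gives the boundary count: gcd(6,3) + gcd(8,14) + gcd(10,15) + gcd(4,26) = 3+2+5+2 = 12.

12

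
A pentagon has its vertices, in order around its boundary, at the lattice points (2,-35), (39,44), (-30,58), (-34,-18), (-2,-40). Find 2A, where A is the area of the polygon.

By the shoelace formula, twice the signed area is |[2·44 − 39·(-35)] + [39·58 − (-30)·44] + [(-30)·(-18) − (-34)·58] + [(-34)·(-40) − (-2)·(-18)] + [(-2)·(-35) − 2·(-40)]| = 9021, so the area is 9021/2.

9021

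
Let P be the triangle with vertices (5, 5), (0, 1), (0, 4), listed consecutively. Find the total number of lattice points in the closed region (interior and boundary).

11

By the shoelace formula, twice the signed area is |(5·1 − 0·5) + (0·4 − 0·1) + (0·5 − 5·4)| = 15, so the area is 7.5.
Summing gcd(|Δx|,|Δy|) over the edges gives the boundary count: gcd(5,4) + gcd(0,3) + gcd(5,1) = 1+3+1 = 5.
Pick's theorem gives I = A − B/2 + 1 = 7.5 − 5/2 + 1 = 6, so the closed region contains I + B = 6 + 5 = 11 lattice points.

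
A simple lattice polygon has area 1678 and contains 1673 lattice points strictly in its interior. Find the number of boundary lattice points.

12

Pick's theorem gives A = I + B/2 − 1, so B = 2(A − I + 1) = 2(1678 − 1673 + 1) = 12.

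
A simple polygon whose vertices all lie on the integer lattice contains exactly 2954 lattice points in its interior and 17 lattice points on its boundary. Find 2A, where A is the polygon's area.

5923

Pick's theorem states A = I + B/2 − 1, so A = 2954 + 17/2 − 1 = 5923/2.
Hence 2A = 5923.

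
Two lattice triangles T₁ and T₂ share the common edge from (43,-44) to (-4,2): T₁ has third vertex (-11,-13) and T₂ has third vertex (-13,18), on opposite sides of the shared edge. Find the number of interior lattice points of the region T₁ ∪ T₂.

681

The union is the simple quadrilateral with vertices (43,-44), (-11,-13), (-4,2), (-13,18) in order.
The shoelace formula gives twice the area as |(43·(-13) − (-11)·(-44)) + ((-11)·2 − (-4)·(-13)) + ((-4)·18 − (-13)·2) + ((-13)·(-44) − 43·18)| = 1365, so the area is 1365/2.
The number of boundary lattice points is Σ gcd(|Δx|,|Δy|) = gcd(54,31) + gcd(7,15) + gcd(9,16) + gcd(56,62) = 1+1+1+2 = 5.
By Pick's theorem I = A − B/2 + 1 = 1365/2 − 5/2 + 1 = 681.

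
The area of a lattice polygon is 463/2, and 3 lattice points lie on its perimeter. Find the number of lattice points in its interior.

From Pick's theorem, I = A − B/2 + 1 = 463/2 − 3/2 + 1 = 231.

231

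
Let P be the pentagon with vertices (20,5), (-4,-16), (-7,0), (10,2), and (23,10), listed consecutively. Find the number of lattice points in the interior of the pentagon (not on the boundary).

226

The shoelace formula gives twice the area as |[20·(-16) − (-4)·5] + [(-4)·0 − (-7)·(-16)] + [(-7)·2 − 10·0] + [10·10 − 23·2] + [23·5 − 20·10]| = 457, so the area is 457/2.
Along each edge there are gcd(|Δx|,|Δy|)+1 lattice points, so counting each shared vertex once the boundary has gcd(24,21) + gcd(3,16) + gcd(17,2) + gcd(13,8) + gcd(3,5) = 3+1+1+1+1 = 7.
Pick's theorem gives I = A − B/2 + 1 = 457/2 − 7/2 + 1 = 226.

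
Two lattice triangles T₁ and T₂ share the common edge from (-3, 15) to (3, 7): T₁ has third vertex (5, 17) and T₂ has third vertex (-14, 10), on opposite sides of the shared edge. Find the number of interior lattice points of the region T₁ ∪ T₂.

95

The union is the simple quadrilateral with vertices (-3, 15), (5, 17), (3, 7), (-14, 10) in order.
The shoelace formula gives twice the area as |[(-3)·17 − 5·15] + [5·7 − 3·17] + [3·10 − (-14)·7] + [(-14)·15 − (-3)·10]| = 194, so the area is 97.
Summing gcd(|Δx|,|Δy|) over the edges gives the boundary count: gcd(8,2) + gcd(2,10) + gcd(17,3) + gcd(11,5) = 2+2+1+1 = 6.
By Pick's theorem I = A − B/2 + 1 = 97 − 6/2 + 1 = 95.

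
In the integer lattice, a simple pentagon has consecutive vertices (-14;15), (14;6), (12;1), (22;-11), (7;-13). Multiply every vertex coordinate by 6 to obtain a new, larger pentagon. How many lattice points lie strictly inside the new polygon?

14221

By the shoelace formula, twice the signed area is |((-14)·6 − 14·15) + (14·1 − 12·6) + (12·(-11) − 22·1) + (22·(-13) − 7·(-11)) + (7·15 − (-14)·(-13))| = 792, so the area is 396.
Summing gcd(|Δx|,|Δy|) over the edges gives the boundary count: gcd(28,9) + gcd(2,5) + gcd(10,12) + gcd(15,2) + gcd(21,28) = 1+1+2+1+7 = 12.
Scaling by 6 multiplies the area by 6² = 36 (so the new area is 14256) and multiplies the boundary lattice-point count by 6, giving 72.
By Pick's theorem, the interior count of the dilated polygon is 14256 − 72/2 + 1 = 14221.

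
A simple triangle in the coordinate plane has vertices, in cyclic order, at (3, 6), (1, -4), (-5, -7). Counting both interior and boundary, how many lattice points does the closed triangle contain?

31

Using the shoelace formula, 2A = |[3·(-4) − 1·6] + [1·(-7) − (-5)·(-4)] + [(-5)·6 − 3·(-7)]| = 54, so the area is 27.
Summing gcd(|Δx|,|Δy|) over the edges gives the boundary count: gcd(2,10) + gcd(6,3) + gcd(8,13) = 2+3+1 = 6.
Pick's theorem gives I = A − B/2 + 1 = 27 − 6/2 + 1 = 25, so the closed region contains I + B = 25 + 6 = 31 lattice points.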